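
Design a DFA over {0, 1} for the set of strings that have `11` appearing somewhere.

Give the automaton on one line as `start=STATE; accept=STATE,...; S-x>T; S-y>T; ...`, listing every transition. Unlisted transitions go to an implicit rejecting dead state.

Track how much of `11` has been matched so far: state A is no progress, C is the absorbing accept state reached once `11` has occurred. Intermediate states record partial matches; on a mismatch, fall back to the longest reusable overlap.
A 3-state machine:
       0  1 
>  A   A  B 
   B   A  C 
 * C   C  C 
(> = start, * = accepting)

start=A; accept=C; A-0>A; A-1>B; B-0>A; B-1>C; C-0>C; C-1>C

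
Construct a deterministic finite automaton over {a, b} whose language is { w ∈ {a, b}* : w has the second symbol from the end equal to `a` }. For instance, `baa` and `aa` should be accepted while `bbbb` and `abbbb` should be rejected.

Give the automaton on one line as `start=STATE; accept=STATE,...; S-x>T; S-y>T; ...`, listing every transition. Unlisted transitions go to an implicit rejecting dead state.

start=q0; accept=q3,q4; q0-a>q1; q0-b>q2; q1-a>q3; q1-b>q4; q2-a>q5; q2-b>q6; q3-a>q3; q3-b>q4; q4-a>q5; q4-b>q6; q5-a>q3; q5-b>q4; q6-a>q5; q6-b>q6

Because acceptance depends on a position counted from the end, the machine has to buffer the most recent 2 symbols. Make each state the string of the last up-to-2 symbols read; on input `x` shift the window left and append `x`. Accept when the buffered window has length 2 and begins with `a`.
7 states suffice.
        a   b  
>  q0   q1  q2 
   q1   q3  q4 
   q2   q5  q6 
 * q3   q3  q4 
 * q4   q5  q6 
   q5   q3  q4 
   q6   q5  q6 
(> = start, * = accepting)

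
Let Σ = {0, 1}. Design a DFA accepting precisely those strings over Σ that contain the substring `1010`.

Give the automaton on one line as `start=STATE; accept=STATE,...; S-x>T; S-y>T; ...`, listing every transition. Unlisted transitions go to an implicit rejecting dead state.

start=s0; accept=s4; s0-0>s0; s0-1>s1; s1-0>s2; s1-1>s1; s2-0>s0; s2-1>s3; s3-0>s4; s3-1>s1; s4-0>s4; s4-1>s4

Track how much of `1010` has been matched so far: state s0 is no progress, s4 is the absorbing accept state reached once `1010` has occurred. Intermediate states record partial matches; on a mismatch, fall back to the longest reusable overlap.
A 5-state machine:
        0   1  
>  s0   s0  s1 
   s1   s2  s1 
   s2   s0  s3 
   s3   s4  s1 
 * s4   s4  s4 
(> = start, * = accepting)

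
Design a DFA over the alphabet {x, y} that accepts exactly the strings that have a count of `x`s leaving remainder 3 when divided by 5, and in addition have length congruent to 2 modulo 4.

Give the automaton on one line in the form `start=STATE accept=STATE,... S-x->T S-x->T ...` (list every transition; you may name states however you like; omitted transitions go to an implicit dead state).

start=S0 accept=S18 S0-x->S1 S0-y->S2 S1-x->S3 S1-y->S4 S2-x->S4 S2-y->S5 S3-x->S6 S3-y->S7 S4-x->S7 S4-y->S8 S5-x->S8 S5-y->S9 S6-x->S10 S6-y->S11 S7-x->S11 S7-y->S12 S8-x->S12 S8-y->S13 S9-x->S13 S9-y->S0 S10-x->S2 S10-y->S14 S11-x->S14 S11-y->S15 S12-x->S15 S12-y->S16 S13-x->S16 S13-y->S1 S14-x->S5 S14-y->S17 S15-x->S17 S15-y->S18 S16-x->S18 S16-y->S3 S17-x->S9 S17-y->S19 S18-x->S19 S18-y->S6 S19-x->S0 S19-y->S10

Run two small machines in parallel and take their product. One (5 states) tracks the count of `x`s modulo 5; the other (4 states) tracks the input length modulo 4. Each combined state is a pair, one component from each; accept when both components accept.
          x    y  
>  S0     S1   S2 
   S1     S3   S4 
   S2     S4   S5 
   S3     S6   S7 
   S4     S7   S8 
   S5     S8   S9 
   S6    S10  S11 
   S7    S11  S12 
   S8    S12  S13 
   S9    S13   S0 
   S10    S2  S14 
   S11   S14  S15 
   S12   S15  S16 
   S13   S16   S1 
   S14    S5  S17 
   S15   S17  S18 
   S16   S18   S3 
   S17    S9  S19 
 * S18   S19   S6 
   S19    S0  S10 
(> = start, * = accepting)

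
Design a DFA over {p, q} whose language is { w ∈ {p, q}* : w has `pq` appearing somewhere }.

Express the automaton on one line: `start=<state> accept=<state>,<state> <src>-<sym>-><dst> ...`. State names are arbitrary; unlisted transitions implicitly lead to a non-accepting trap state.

start=A accept=C A-p->B A-q->A B-p->B B-q->C C-p->C C-q->C

States A..B record the length of the longest prefix of `pq` that matches the current input suffix. Reaching C means `pq` has been seen, and we stay there forever. Accept from C.
With 3 states:
       p  q 
>  A   B  A 
   B   B  C 
 * C   C  C 
(> = start, * = accepting)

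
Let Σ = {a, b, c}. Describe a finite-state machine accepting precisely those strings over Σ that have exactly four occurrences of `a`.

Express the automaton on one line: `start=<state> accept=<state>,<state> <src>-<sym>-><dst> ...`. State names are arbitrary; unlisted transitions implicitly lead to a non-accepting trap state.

Only the number of `a`s matters, and only up to 5. Make a chain s0 → s1 → s2 → s3 → s4 → s5 advanced by each `a` (with s5 absorbing); every other symbol self-loops. The accepting set is {s4}.
        a   b   c  
>  s0   s1  s0  s0 
   s1   s2  s1  s1 
   s2   s3  s2  s2 
   s3   s4  s3  s3 
 * s4   s5  s4  s4 
   s5   s5  s5  s5 
(> = start, * = accepting)

start=s0 accept=s4 s0-a->s1 s0-b->s0 s0-c->s0 s1-a->s2 s1-b->s1 s1-c->s1 s2-a->s3 s2-b->s2 s2-c->s2 s3-a->s4 s3-b->s3 s3-c->s3 s4-a->s5 s4-b->s4 s4-c->s4 s5-a->s5 s5-b->s5 s5-c->s5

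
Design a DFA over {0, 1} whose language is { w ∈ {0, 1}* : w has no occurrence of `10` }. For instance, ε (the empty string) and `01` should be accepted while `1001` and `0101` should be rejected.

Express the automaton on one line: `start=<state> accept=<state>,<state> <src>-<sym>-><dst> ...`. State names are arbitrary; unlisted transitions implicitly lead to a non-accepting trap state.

start=q0 accept=q0,q1 q0-0->q0 q0-1->q1 q1-0->q2 q1-1->q1 q2-0->q2 q2-1->q2

Track partial matches of the forbidden pattern `10`. State q2 is a dead state reached once `10` has occurred; every other state accepts. q0 means no part of `10` is currently matched.
        0   1  
>* q0   q0  q1 
 * q1   q2  q1 
   q2   q2  q2 
(> = start, * = accepting)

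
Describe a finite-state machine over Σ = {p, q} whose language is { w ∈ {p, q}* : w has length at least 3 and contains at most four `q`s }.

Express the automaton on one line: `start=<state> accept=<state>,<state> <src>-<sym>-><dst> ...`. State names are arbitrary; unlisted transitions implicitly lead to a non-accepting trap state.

start=s0 accept=s6,s7,s8,s9,s10 s0-p->s1 s0-q->s2 s1-p->s3 s1-q->s4 s2-p->s4 s2-q->s5 s3-p->s6 s3-q->s7 s4-p->s7 s4-q->s8 s5-p->s8 s5-q->s9 s6-p->s6 s6-q->s7 s7-p->s7 s7-q->s8 s8-p->s8 s8-q->s9 s9-p->s9 s9-q->s10 s10-p->s10 s10-q->s11 s11-p->s11 s11-q->s11

Handle the two conditions separately and then intersect. The first has 5 states tracking the input length, saturating at 4; the second has 6 states tracking the count of `q`s, saturating at 5. A product state is a pair (one from each), accepting exactly when both do. Equivalent product states are then merged.
          p    q  
>  s0     s1   s2 
   s1     s3   s4 
   s2     s4   s5 
   s3     s6   s7 
   s4     s7   s8 
   s5     s8   s9 
 * s6     s6   s7 
 * s7     s7   s8 
 * s8     s8   s9 
 * s9     s9  s10 
 * s10   s10  s11 
   s11   s11  s11 
(> = start, * = accepting)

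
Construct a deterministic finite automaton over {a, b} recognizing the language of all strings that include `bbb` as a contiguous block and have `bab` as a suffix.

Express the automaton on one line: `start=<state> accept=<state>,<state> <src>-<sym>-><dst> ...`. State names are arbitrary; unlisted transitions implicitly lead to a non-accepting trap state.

start=s0 accept=s8 s0-a->s0 s0-b->s1 s1-a->s2 s1-b->s3 s2-a->s0 s2-b->s4 s3-a->s2 s3-b->s5 s4-a->s2 s4-b->s3 s5-a->s6 s5-b->s5 s6-a->s7 s6-b->s8 s7-a->s7 s7-b->s5 s8-a->s6 s8-b->s5

Handle the two conditions separately and then intersect. The first has 4 states tracking whether and how much of `bbb` has been seen; the second has 4 states tracking how much of the suffix `bab` has currently been matched. A product state is a pair (one from each), accepting exactly when both do.
With 9 states:
        a   b  
>  s0   s0  s1 
   s1   s2  s3 
   s2   s0  s4 
   s3   s2  s5 
   s4   s2  s3 
   s5   s6  s5 
   s6   s7  s8 
   s7   s7  s5 
 * s8   s6  s5 
(> = start, * = accepting)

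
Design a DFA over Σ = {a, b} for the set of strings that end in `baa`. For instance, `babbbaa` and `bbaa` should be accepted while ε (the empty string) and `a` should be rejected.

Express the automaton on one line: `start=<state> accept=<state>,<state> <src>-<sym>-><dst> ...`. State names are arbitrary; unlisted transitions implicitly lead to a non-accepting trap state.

start=q0 accept=q3 q0-a->q0 q0-b->q1 q1-a->q2 q1-b->q1 q2-a->q3 q2-b->q1 q3-a->q0 q3-b->q1

Remember how much of `baa` the current input suffix matches. State q0 means no match yet; q1 means the last symbol is `b`; q2 means the last 2 symbols are `ba`; q3 means the last 3 symbols are `baa`. Only q3 accepts. On a mismatch, fall back to the longest proper suffix that is still a prefix of `baa`.
4 states suffice.
        a   b  
>  q0   q0  q1 
   q1   q2  q1 
   q2   q3  q1 
 * q3   q0  q1 
(> = start, * = accepting)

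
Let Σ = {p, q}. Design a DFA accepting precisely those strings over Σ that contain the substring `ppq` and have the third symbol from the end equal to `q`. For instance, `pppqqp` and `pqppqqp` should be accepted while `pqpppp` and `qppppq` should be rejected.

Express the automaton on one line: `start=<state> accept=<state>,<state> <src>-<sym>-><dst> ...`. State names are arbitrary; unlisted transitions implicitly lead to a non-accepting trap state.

start=S0 accept=S17,S18,S19,S20 S0-p->S1 S0-q->S2 S1-p->S3 S1-q->S4 S2-p->S5 S2-q->S6 S3-p->S7 S3-q->S8 S4-p->S9 S4-q->S10 S5-p->S11 S5-q->S12 S6-p->S13 S6-q->S14 S7-p->S7 S7-q->S8 S8-p->S15 S8-q->S16 S9-p->S11 S9-q->S12 S10-p->S13 S10-q->S14 S11-p->S7 S11-q->S8 S12-p->S9 S12-q->S10 S13-p->S11 S13-q->S12 S14-p->S13 S14-q->S14 S15-p->S17 S15-q->S18 S16-p->S19 S16-q->S20 S17-p->S21 S17-q->S8 S18-p->S15 S18-q->S16 S19-p->S17 S19-q->S18 S20-p->S19 S20-q->S20 S21-p->S21 S21-q->S8

Handle the two conditions separately and then intersect. One (4 states) tracks whether and how much of `ppq` has been seen; the other (15 states) tracks the last 3 symbols read. Each combined state is a pair, one component from each; accept when both components accept.
With 22 states:
          p    q  
>  S0     S1   S2 
   S1     S3   S4 
   S2     S5   S6 
   S3     S7   S8 
   S4     S9  S10 
   S5    S11  S12 
   S6    S13  S14 
   S7     S7   S8 
   S8    S15  S16 
   S9    S11  S12 
   S10   S13  S14 
   S11    S7   S8 
   S12    S9  S10 
   S13   S11  S12 
   S14   S13  S14 
   S15   S17  S18 
   S16   S19  S20 
 * S17   S21   S8 
 * S18   S15  S16 
 * S19   S17  S18 
 * S20   S19  S20 
   S21   S21   S8 
(> = start, * = accepting)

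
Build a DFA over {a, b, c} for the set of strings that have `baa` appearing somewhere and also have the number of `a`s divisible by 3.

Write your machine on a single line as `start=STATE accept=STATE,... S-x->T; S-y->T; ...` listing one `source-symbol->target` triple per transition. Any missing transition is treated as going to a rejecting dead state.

start=S0; accept=S10; S0-a->S1; S0-b->S2; S0-c->S0; S1-a->S3; S1-b->S4; S1-c->S1; S2-a->S5; S2-b->S2; S2-c->S0; S3-a->S0; S3-b->S6; S3-c->S3; S4-a->S7; S4-b->S4; S4-c->S1; S5-a->S8; S5-b->S4; S5-c->S1; S6-a->S9; S6-b->S6; S6-c->S3; S7-a->S10; S7-b->S6; S7-c->S3; S8-a->S10; S8-b->S8; S8-c->S8; S9-a->S11; S9-b->S2; S9-c->S0; S10-a->S11; S10-b->S10; S10-c->S10; S11-a->S8; S11-b->S11; S11-c->S11

Run two small machines in parallel and take their product. One (4 states) tracks whether and how much of `baa` has been seen; the other (3 states) tracks the count of `a`s modulo 3. Each combined state is a pair, one component from each; accept when both components accept.
With 12 states:
          a    b    c  
>  S0     S1   S2   S0 
   S1     S3   S4   S1 
   S2     S5   S2   S0 
   S3     S0   S6   S3 
   S4     S7   S4   S1 
   S5     S8   S4   S1 
   S6     S9   S6   S3 
   S7    S10   S6   S3 
   S8    S10   S8   S8 
   S9    S11   S2   S0 
 * S10   S11  S10  S10 
   S11    S8  S11  S11 
(> = start, * = accepting)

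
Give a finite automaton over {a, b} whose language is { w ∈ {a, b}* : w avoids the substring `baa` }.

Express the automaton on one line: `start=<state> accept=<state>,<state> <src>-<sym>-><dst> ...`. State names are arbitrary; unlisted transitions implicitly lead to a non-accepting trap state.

start=s0 accept=s0,s1,s2 s0-a->s0 s0-b->s1 s1-a->s2 s1-b->s1 s2-a->s3 s2-b->s1 s3-a->s3 s3-b->s3

This is the complement of 'contains `baa`'. Use the same substring-matching states — s0 through s3 holding how much of `baa` has just been matched — but flip the accepting set: everything except the trap s3 accepts.
A 4-state machine:
        a   b  
>* s0   s0  s1 
 * s1   s2  s1 
 * s2   s3  s1 
   s3   s3  s3 
(> = start, * = accepting)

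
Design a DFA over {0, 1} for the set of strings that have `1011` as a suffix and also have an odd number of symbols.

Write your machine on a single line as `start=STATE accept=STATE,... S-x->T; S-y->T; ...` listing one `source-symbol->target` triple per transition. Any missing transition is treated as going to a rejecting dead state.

Build one automaton per condition and run them in lockstep. One (5 states) tracks how much of the suffix `1011` has currently been matched; the other (2 states) tracks the input length modulo 2. Each combined state is a pair, one component from each; accept when both components accept.
10 states suffice.
        0   1  
>  s0   s1  s2 
   s1   s0  s3 
   s2   s4  s3 
   s3   s5  s2 
   s4   s1  s6 
   s5   s0  s7 
   s6   s4  s8 
   s7   s5  s9 
   s8   s5  s2 
 * s9   s4  s3 
(> = start, * = accepting)

start=s0; accept=s9; s0-0->s1; s0-1->s2; s1-0->s0; s1-1->s3; s2-0->s4; s2-1->s3; s3-0->s5; s3-1->s2; s4-0->s1; s4-1->s6; s5-0->s0; s5-1->s7; s6-0->s4; s6-1->s8; s7-0->s5; s7-1->s9; s8-0->s5; s8-1->s2; s9-0->s4; s9-1->s3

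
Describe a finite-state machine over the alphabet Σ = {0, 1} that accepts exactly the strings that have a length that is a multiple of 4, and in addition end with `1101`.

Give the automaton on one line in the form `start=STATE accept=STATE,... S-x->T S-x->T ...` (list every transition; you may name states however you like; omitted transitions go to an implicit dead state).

start=A accept=N A-0->B A-1->C B-0->D B-1->E C-0->D C-1->F D-0->G D-1->H E-0->G E-1->I F-0->J F-1->I G-0->A G-1->K H-0->A H-1->L I-0->M I-1->L J-0->A J-1->N K-0->B K-1->O L-0->P L-1->O M-0->B M-1->Q N-0->B N-1->O O-0->R O-1->F P-0->D P-1->S Q-0->D Q-1->F R-0->G R-1->T S-0->G S-1->I T-0->A T-1->L

Build one automaton per condition and run them in lockstep. The first has 4 states tracking the input length modulo 4; the second has 5 states tracking how much of the suffix `1101` has currently been matched. A product state is a pair (one from each), accepting exactly when both do.
       0  1 
>  A   B  C 
   B   D  E 
   C   D  F 
   D   G  H 
   E   G  I 
   F   J  I 
   G   A  K 
   H   A  L 
   I   M  L 
   J   A  N 
   K   B  O 
   L   P  O 
   M   B  Q 
 * N   B  O 
   O   R  F 
   P   D  S 
   Q   D  F 
   R   G  T 
   S   G  I 
   T   A  L 
(> = start, * = accepting)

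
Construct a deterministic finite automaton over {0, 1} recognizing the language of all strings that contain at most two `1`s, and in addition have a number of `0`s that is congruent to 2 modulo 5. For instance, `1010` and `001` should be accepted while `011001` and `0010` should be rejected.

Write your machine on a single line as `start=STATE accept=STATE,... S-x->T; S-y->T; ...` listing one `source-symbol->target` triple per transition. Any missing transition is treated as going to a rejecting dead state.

Build one automaton per condition and run them in lockstep. The first has 4 states tracking the count of `1`s, saturating at 3; the second has 5 states tracking the count of `0`s modulo 5. A product state is a pair (one from each), accepting exactly when both do.
A 20-state machine:
          0    1  
>  s0     s1   s2 
   s1     s3   s4 
   s2     s4   s5 
 * s3     s6   s7 
   s4     s7   s8 
   s5     s8   s9 
   s6    s10  s11 
 * s7    s11  s12 
   s8    s12  s13 
   s9    s13   s9 
   s10    s0  s14 
   s11   s14  s15 
 * s12   s15  s16 
   s13   s16  s13 
   s14    s2  s17 
   s15   s17  s18 
   s16   s18  s16 
   s17    s5  s19 
   s18   s19  s18 
   s19    s9  s19 
(> = start, * = accepting)

start=s0; accept=s3,s7,s12; s0-0->s1; s0-1->s2; s1-0->s3; s1-1->s4; s2-0->s4; s2-1->s5; s3-0->s6; s3-1->s7; s4-0->s7; s4-1->s8; s5-0->s8; s5-1->s9; s6-0->s10; s6-1->s11; s7-0->s11; s7-1->s12; s8-0->s12; s8-1->s13; s9-0->s13; s9-1->s9; s10-0->s0; s10-1->s14; s11-0->s14; s11-1->s15; s12-0->s15; s12-1->s16; s13-0->s16; s13-1->s13; s14-0->s2; s14-1->s17; s15-0->s17; s15-1->s18; s16-0->s18; s16-1->s16; s17-0->s5; s17-1->s19; s18-0->s19; s18-1->s18; s19-0->s9; s19-1->s19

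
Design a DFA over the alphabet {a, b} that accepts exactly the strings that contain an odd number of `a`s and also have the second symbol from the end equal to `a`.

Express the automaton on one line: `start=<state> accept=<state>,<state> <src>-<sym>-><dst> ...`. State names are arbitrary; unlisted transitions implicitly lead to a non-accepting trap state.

start=S0 accept=S3,S4 S0-a->S1 S0-b->S0 S1-a->S2 S1-b->S3 S2-a->S4 S2-b->S0 S3-a->S2 S3-b->S5 S4-a->S2 S4-b->S3 S5-a->S2 S5-b->S5

Build one automaton per condition and run them in lockstep. One (2 states) tracks the count of `a`s modulo 2; the other (7 states) tracks the last 2 symbols read. Each combined state is a pair, one component from each; accept when both components accept. Equivalent product states are then merged.
A 6-state machine:
        a   b  
>  S0   S1  S0 
   S1   S2  S3 
   S2   S4  S0 
 * S3   S2  S5 
 * S4   S2  S3 
   S5   S2  S5 
(> = start, * = accepting)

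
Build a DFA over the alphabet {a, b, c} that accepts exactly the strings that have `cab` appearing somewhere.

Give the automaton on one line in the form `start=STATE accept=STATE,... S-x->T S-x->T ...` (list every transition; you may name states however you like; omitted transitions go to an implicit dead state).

States q0..q2 record the length of the longest prefix of `cab` that matches the current input suffix. Reaching q3 means `cab` has been seen, and we stay there forever. Accept from q3.
A 4-state machine:
        a   b   c  
>  q0   q0  q0  q1 
   q1   q2  q0  q1 
   q2   q0  q3  q1 
 * q3   q3  q3  q3 
(> = start, * = accepting)

start=q0 accept=q3 q0-a->q0 q0-b->q0 q0-c->q1 q1-a->q2 q1-b->q0 q1-c->q1 q2-a->q0 q2-b->q3 q2-c->q1 q3-a->q3 q3-b->q3 q3-c->q3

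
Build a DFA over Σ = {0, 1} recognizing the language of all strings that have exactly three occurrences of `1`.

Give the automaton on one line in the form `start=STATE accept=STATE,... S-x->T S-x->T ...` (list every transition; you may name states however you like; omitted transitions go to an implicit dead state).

start=A accept=D A-0->A A-1->B B-0->B B-1->C C-0->C C-1->D D-0->D D-1->E E-0->E E-1->E

Count `1`s, saturating at 4: states A through D mean 0 through 3 `1`s seen; E means more than 3. Each `1` increments (capped at E); other symbols loop. Accept from {D}.
       0  1 
>  A   A  B 
   B   B  C 
   C   C  D 
 * D   D  E 
   E   E  E 
(> = start, * = accepting)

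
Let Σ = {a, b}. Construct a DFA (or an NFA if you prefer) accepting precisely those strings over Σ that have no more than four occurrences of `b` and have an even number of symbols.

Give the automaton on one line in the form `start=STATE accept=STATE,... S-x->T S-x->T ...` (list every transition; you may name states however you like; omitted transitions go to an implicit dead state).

start=q0 accept=q0,q3,q4,q7,q8 q0-a->q1 q0-b->q2 q1-a->q0 q1-b->q3 q2-a->q3 q2-b->q4 q3-a->q2 q3-b->q5 q4-a->q5 q4-b->q6 q5-a->q4 q5-b->q7 q6-a->q7 q6-b->q8 q7-a->q6 q7-b->q9 q8-a->q9 q8-b->q10 q9-a->q8 q9-b->q11 q10-a->q11 q10-b->q11 q11-a->q10 q11-b->q10

Handle the two conditions separately and then intersect. The first has 6 states tracking the count of `b`s, saturating at 5; the second has 2 states tracking the input length modulo 2. A product state is a pair (one from each), accepting exactly when both do.
With 12 states:
          a    b  
>* q0     q1   q2 
   q1     q0   q3 
   q2     q3   q4 
 * q3     q2   q5 
 * q4     q5   q6 
   q5     q4   q7 
   q6     q7   q8 
 * q7     q6   q9 
 * q8     q9  q10 
   q9     q8  q11 
   q10   q11  q11 
   q11   q10  q10 
(> = start, * = accepting)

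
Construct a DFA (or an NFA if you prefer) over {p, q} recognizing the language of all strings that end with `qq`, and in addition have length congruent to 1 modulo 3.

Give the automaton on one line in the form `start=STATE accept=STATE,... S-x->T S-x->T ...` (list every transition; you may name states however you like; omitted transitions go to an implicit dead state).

Run two small machines in parallel and take their product. One (3 states) tracks how much of the suffix `qq` has currently been matched; the other (3 states) tracks the input length modulo 3. Each combined state is a pair, one component from each; accept when both components accept. After merging equivalent states the machine shrinks.
A 5-state machine:
       p  q 
>  A   B  B 
   B   C  C 
   C   A  D 
   D   B  E 
 * E   C  C 
(> = start, * = accepting)

start=A accept=E A-p->B A-q->B B-p->C B-q->C C-p->A C-q->D D-p->B D-q->E E-p->C E-q->C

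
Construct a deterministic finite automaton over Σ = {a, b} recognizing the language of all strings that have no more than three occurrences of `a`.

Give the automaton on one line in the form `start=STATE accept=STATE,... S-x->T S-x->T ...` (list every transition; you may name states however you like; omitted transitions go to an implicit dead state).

Count `a`s, saturating at 4: states q0 through q3 mean 0 through 3 `a`s seen; q4 means more than 3. Each `a` increments (capped at q4); other symbols loop. Accept from {q0, q1, q2, q3}.
        a   b  
>* q0   q1  q0 
 * q1   q2  q1 
 * q2   q3  q2 
 * q3   q4  q3 
   q4   q4  q4 
(> = start, * = accepting)

start=q0 accept=q0,q1,q2,q3 q0-a->q1 q0-b->q0 q1-a->q2 q1-b->q1 q2-a->q3 q2-b->q2 q3-a->q4 q3-b->q3 q4-a->q4 q4-b->q4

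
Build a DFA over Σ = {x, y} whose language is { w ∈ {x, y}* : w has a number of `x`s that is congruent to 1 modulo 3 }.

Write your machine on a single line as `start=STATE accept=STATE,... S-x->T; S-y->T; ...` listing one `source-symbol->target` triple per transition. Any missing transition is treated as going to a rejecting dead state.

start=q0; accept=q1; q0-x->q1; q0-y->q0; q1-x->q2; q1-y->q1; q2-x->q0; q2-y->q2

The only thing that matters is how many `x`s have appeared, reduced mod 3. Use one state per residue: q0 for 0, …, q2 for 2. Reading `x` moves to the next residue; anything else stays put. q1 is accepting.
With 3 states:
        x   y  
>  q0   q1  q0 
 * q1   q2  q1 
   q2   q0  q2 
(> = start, * = accepting)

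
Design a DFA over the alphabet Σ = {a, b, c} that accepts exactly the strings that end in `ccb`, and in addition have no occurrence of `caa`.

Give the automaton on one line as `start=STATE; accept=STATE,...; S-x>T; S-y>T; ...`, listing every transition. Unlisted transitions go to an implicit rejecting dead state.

start=S0; accept=S5; S0-a>S0; S0-b>S0; S0-c>S1; S1-a>S2; S1-b>S0; S1-c>S3; S2-a>S4; S2-b>S0; S2-c>S1; S3-a>S2; S3-b>S5; S3-c>S3; S4-a>S4; S4-b>S4; S4-c>S4; S5-a>S0; S5-b>S0; S5-c>S1

Handle the two conditions separately and then intersect. One (4 states) tracks how much of the suffix `ccb` has currently been matched; the other (4 states) tracks partial matches of the forbidden pattern `caa`. Each combined state is a pair, one component from each; accept when both components accept. After merging equivalent states the machine shrinks.
With 6 states:
        a   b   c  
>  S0   S0  S0  S1 
   S1   S2  S0  S3 
   S2   S4  S0  S1 
   S3   S2  S5  S3 
   S4   S4  S4  S4 
 * S5   S0  S0  S1 
(> = start, * = accepting)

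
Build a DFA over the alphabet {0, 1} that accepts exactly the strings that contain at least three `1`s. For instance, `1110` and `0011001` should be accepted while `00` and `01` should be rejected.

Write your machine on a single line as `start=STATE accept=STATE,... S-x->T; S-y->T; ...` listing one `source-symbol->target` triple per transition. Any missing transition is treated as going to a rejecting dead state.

start=q0; accept=q3,q4; q0-0->q0; q0-1->q1; q1-0->q1; q1-1->q2; q2-0->q2; q2-1->q3; q3-0->q3; q3-1->q4; q4-0->q4; q4-1->q4

Only the number of `1`s matters, and only up to 4. Make a chain q0 → q1 → q2 → q3 → q4 advanced by each `1` (with q4 absorbing); every other symbol self-loops. The accepting set is {q3, q4}.
A 5-state machine:
        0   1  
>  q0   q0  q1 
   q1   q1  q2 
   q2   q2  q3 
 * q3   q3  q4 
 * q4   q4  q4 
(> = start, * = accepting)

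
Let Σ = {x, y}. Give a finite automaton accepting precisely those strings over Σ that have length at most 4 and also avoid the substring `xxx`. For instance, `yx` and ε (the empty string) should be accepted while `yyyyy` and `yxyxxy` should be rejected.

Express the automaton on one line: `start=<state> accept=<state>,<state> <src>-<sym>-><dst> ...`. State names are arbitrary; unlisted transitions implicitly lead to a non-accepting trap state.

Build one automaton per condition and run them in lockstep. One (6 states) tracks the input length, saturating at 5; the other (4 states) tracks partial matches of the forbidden pattern `xxx`. Each combined state is a pair, one component from each; accept when both components accept. Minimizing collapses redundant product states.
        x   y  
>* q0   q1  q2 
 * q1   q3  q4 
 * q2   q5  q4 
 * q3   q6  q7 
 * q4   q7  q7 
 * q5   q8  q7 
   q6   q6  q6 
 * q7   q9  q9 
 * q8   q6  q9 
 * q9   q6  q6 
(> = start, * = accepting)

start=q0 accept=q0,q1,q2,q3,q4,q5,q7,q8,q9 q0-x->q1 q0-y->q2 q1-x->q3 q1-y->q4 q2-x->q5 q2-y->q4 q3-x->q6 q3-y->q7 q4-x->q7 q4-y->q7 q5-x->q8 q5-y->q7 q6-x->q6 q6-y->q6 q7-x->q9 q7-y->q9 q8-x->q6 q8-y->q9 q9-x->q6 q9-y->q6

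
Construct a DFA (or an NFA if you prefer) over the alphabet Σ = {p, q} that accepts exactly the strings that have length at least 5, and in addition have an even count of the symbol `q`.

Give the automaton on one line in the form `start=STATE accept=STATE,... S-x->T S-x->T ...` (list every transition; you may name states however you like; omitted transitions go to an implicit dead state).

Build one automaton per condition and run them in lockstep. The first has 7 states tracking the input length, saturating at 6; the second has 2 states tracking the count of `q`s modulo 2. A product state is a pair (one from each), accepting exactly when both do. Equivalent product states are then merged.
A 10-state machine:
       p  q 
>  A   B  C 
   B   D  E 
   C   E  D 
   D   F  G 
   E   G  F 
   F   H  I 
   G   I  H 
   H   J  I 
   I   I  J 
 * J   J  I 
(> = start, * = accepting)

start=A accept=J A-p->B A-q->C B-p->D B-q->E C-p->E C-q->D D-p->F D-q->G E-p->G E-q->F F-p->H F-q->I G-p->I G-q->H H-p->J H-q->I I-p->I I-q->J J-p->J J-q->I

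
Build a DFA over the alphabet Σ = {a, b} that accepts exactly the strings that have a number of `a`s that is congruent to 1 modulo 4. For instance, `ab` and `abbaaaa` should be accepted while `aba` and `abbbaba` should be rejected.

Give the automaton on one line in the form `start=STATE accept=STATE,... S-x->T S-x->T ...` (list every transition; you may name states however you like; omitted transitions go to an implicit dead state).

Keep the running count of `a`s modulo 4: each `a` advances along the cycle q0 → q1 → q2 → q3 → q0 while other symbols loop. Accept at q1.
A 4-state machine:
        a   b  
>  q0   q1  q0 
 * q1   q2  q1 
   q2   q3  q2 
   q3   q0  q3 
(> = start, * = accepting)

start=q0 accept=q1 q0-a->q1 q0-b->q0 q1-a->q2 q1-b->q1 q2-a->q3 q2-b->q2 q3-a->q0 q3-b->q3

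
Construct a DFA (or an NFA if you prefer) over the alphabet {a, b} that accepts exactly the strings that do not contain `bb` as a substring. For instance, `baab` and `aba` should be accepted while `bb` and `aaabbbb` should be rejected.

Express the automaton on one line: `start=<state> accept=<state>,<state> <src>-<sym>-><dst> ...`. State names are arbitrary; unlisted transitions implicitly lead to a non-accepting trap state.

This is the complement of 'contains `bb`'. Use the same substring-matching states — q0 through q2 holding how much of `bb` has just been matched — but flip the accepting set: everything except the trap q2 accepts.
A 3-state machine:
        a   b  
>* q0   q0  q1 
 * q1   q0  q2 
   q2   q2  q2 
(> = start, * = accepting)

start=q0 accept=q0,q1 q0-a->q0 q0-b->q1 q1-a->q0 q1-b->q2 q2-a->q2 q2-b->q2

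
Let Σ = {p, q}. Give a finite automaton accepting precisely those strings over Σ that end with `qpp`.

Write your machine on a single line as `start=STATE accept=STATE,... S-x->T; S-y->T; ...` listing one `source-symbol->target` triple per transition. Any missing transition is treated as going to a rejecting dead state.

start=A; accept=D; A-p->A; A-q->B; B-p->C; B-q->B; C-p->D; C-q->B; D-p->A; D-q->B

Remember how much of `qpp` the current input suffix matches. State A means no match yet; B means the last symbol is `q`; C means the last 2 symbols are `qp`; D means the last 3 symbols are `qpp`. Only D accepts. On a mismatch, fall back to the longest proper suffix that is still a prefix of `qpp`.
4 states suffice.
       p  q 
>  A   A  B 
   B   C  B 
   C   D  B 
 * D   A  B 
(> = start, * = accepting)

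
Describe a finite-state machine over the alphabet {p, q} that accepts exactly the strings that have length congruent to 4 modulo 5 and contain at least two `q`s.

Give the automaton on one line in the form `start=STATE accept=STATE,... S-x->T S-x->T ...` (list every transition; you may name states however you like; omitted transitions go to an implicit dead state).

start=s0 accept=s11 s0-p->s1 s0-q->s2 s1-p->s3 s1-q->s4 s2-p->s4 s2-q->s5 s3-p->s6 s3-q->s7 s4-p->s7 s4-q->s8 s5-p->s8 s5-q->s8 s6-p->s9 s6-q->s10 s7-p->s10 s7-q->s11 s8-p->s11 s8-q->s11 s9-p->s0 s9-q->s12 s10-p->s12 s10-q->s13 s11-p->s13 s11-q->s13 s12-p->s2 s12-q->s14 s13-p->s14 s13-q->s14 s14-p->s5 s14-q->s5

Run two small machines in parallel and take their product. The first has 5 states tracking the input length modulo 5; the second has 4 states tracking the count of `q`s, saturating at 3. A product state is a pair (one from each), accepting exactly when both do. Minimizing collapses redundant product states.
15 states suffice.
          p    q  
>  s0     s1   s2 
   s1     s3   s4 
   s2     s4   s5 
   s3     s6   s7 
   s4     s7   s8 
   s5     s8   s8 
   s6     s9  s10 
   s7    s10  s11 
   s8    s11  s11 
   s9     s0  s12 
   s10   s12  s13 
 * s11   s13  s13 
   s12    s2  s14 
   s13   s14  s14 
   s14    s5   s5 
(> = start, * = accepting)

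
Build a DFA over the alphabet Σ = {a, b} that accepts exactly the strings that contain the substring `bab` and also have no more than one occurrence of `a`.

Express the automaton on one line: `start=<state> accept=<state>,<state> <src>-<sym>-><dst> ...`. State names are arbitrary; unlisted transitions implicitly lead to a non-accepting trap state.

start=S0 accept=S4 S0-a->S1 S0-b->S2 S1-a->S1 S1-b->S1 S2-a->S3 S2-b->S2 S3-a->S1 S3-b->S4 S4-a->S1 S4-b->S4

Build one automaton per condition and run them in lockstep. One (4 states) tracks whether and how much of `bab` has been seen; the other (3 states) tracks the count of `a`s, saturating at 2. Each combined state is a pair, one component from each; accept when both components accept. Minimizing collapses redundant product states.
5 states suffice.
        a   b  
>  S0   S1  S2 
   S1   S1  S1 
   S2   S3  S2 
   S3   S1  S4 
 * S4   S1  S4 
(> = start, * = accepting)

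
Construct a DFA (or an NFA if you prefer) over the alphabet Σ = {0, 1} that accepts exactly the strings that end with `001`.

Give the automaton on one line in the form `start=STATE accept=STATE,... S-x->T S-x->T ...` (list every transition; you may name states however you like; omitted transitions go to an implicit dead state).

start=q0 accept=q3 q0-0->q1 q0-1->q0 q1-0->q2 q1-1->q0 q2-0->q2 q2-1->q3 q3-0->q1 q3-1->q0

Remember how much of `001` the current input suffix matches. State q0 means no match yet; q1 means the last symbol is `0`; q2 means the last 2 symbols are `00`; q3 means the last 3 symbols are `001`. Only q3 accepts. On a mismatch, fall back to the longest proper suffix that is still a prefix of `001`.
A 4-state machine:
        0   1  
>  q0   q1  q0 
   q1   q2  q0 
   q2   q2  q3 
 * q3   q1  q0 
(> = start, * = accepting)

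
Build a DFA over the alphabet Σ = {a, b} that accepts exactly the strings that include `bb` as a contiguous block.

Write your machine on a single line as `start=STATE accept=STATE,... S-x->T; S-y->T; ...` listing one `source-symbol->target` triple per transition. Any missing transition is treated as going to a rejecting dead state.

start=q0; accept=q2; q0-a->q0; q0-b->q1; q1-a->q0; q1-b->q2; q2-a->q2; q2-b->q2

States q0..q1 record the length of the longest prefix of `bb` that matches the current input suffix. Reaching q2 means `bb` has been seen, and we stay there forever. Accept from q2.
With 3 states:
        a   b  
>  q0   q0  q1 
   q1   q0  q2 
 * q2   q2  q2 
(> = start, * = accepting)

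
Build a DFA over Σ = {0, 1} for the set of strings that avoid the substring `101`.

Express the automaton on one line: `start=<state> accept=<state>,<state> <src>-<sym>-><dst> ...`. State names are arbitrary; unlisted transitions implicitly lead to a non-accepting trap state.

This is the complement of 'contains `101`'. Use the same substring-matching states — q0 through q3 holding how much of `101` has just been matched — but flip the accepting set: everything except the trap q3 accepts.
With 4 states:
        0   1  
>* q0   q0  q1 
 * q1   q2  q1 
 * q2   q0  q3 
   q3   q3  q3 
(> = start, * = accepting)

start=q0 accept=q0,q1,q2 q0-0->q0 q0-1->q1 q1-0->q2 q1-1->q1 q2-0->q0 q2-1->q3 q3-0->q3 q3-1->q3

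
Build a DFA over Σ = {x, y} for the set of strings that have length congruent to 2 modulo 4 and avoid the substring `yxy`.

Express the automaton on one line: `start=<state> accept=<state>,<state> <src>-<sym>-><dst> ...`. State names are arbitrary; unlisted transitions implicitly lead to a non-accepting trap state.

Build one automaton per condition and run them in lockstep. One (4 states) tracks the input length modulo 4; the other (4 states) tracks partial matches of the forbidden pattern `yxy`. Each combined state is a pair, one component from each; accept when both components accept.
16 states suffice.
          x    y  
>  q0     q1   q2 
   q1     q3   q4 
   q2     q5   q4 
 * q3     q6   q7 
 * q4     q8   q7 
 * q5     q6   q9 
   q6     q0  q10 
   q7    q11  q10 
   q8     q0  q12 
   q9    q12  q12 
   q10   q13   q2 
   q11    q1  q14 
   q12   q14  q14 
   q13    q3  q15 
   q14   q15  q15 
   q15    q9   q9 
(> = start, * = accepting)

start=q0 accept=q3,q4,q5 q0-x->q1 q0-y->q2 q1-x->q3 q1-y->q4 q2-x->q5 q2-y->q4 q3-x->q6 q3-y->q7 q4-x->q8 q4-y->q7 q5-x->q6 q5-y->q9 q6-x->q0 q6-y->q10 q7-x->q11 q7-y->q10 q8-x->q0 q8-y->q12 q9-x->q12 q9-y->q12 q10-x->q13 q10-y->q2 q11-x->q1 q11-y->q14 q12-x->q14 q12-y->q14 q13-x->q3 q13-y->q15 q14-x->q15 q14-y->q15 q15-x->q9 q15-y->q9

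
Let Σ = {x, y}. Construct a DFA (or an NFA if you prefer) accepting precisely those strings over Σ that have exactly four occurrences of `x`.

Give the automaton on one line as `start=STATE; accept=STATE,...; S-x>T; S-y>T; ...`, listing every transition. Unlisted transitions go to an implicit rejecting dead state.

start=A; accept=E; A-x>B; A-y>A; B-x>C; B-y>B; C-x>D; C-y>C; D-x>E; D-y>D; E-x>F; E-y>E; F-x>F; F-y>F

Only the number of `x`s matters, and only up to 5. Make a chain A → B → C → D → E → F advanced by each `x` (with F absorbing); every other symbol self-loops. The accepting set is {E}.
With 6 states:
       x  y 
>  A   B  A 
   B   C  B 
   C   D  C 
   D   E  D 
 * E   F  E 
   F   F  F 
(> = start, * = accepting)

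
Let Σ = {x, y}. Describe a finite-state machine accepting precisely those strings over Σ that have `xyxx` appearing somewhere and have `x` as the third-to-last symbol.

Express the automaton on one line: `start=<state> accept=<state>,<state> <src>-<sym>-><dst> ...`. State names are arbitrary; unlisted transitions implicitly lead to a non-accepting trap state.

Run two small machines in parallel and take their product. One (5 states) tracks whether and how much of `xyxx` has been seen; the other (15 states) tracks the last 3 symbols read. Each combined state is a pair, one component from each; accept when both components accept. After merging equivalent states the machine shrinks.
12 states suffice.
          x    y  
>  S0     S1   S0 
   S1     S1   S2 
   S2     S3   S0 
   S3     S4   S2 
   S4     S5   S6 
 * S5     S5   S6 
 * S6     S7   S8 
 * S7     S4   S9 
 * S8    S10  S11 
   S9     S7   S8 
   S10    S4   S9 
   S11   S10  S11 
(> = start, * = accepting)

start=S0 accept=S5,S6,S7,S8 S0-x->S1 S0-y->S0 S1-x->S1 S1-y->S2 S2-x->S3 S2-y->S0 S3-x->S4 S3-y->S2 S4-x->S5 S4-y->S6 S5-x->S5 S5-y->S6 S6-x->S7 S6-y->S8 S7-x->S4 S7-y->S9 S8-x->S10 S8-y->S11 S9-x->S7 S9-y->S8 S10-x->S4 S10-y->S9 S11-x->S10 S11-y->S11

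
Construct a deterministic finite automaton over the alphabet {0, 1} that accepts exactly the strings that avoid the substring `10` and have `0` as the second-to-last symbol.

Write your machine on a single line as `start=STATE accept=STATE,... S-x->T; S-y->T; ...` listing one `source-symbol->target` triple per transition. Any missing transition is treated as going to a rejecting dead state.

Handle the two conditions separately and then intersect. The first has 3 states tracking partial matches of the forbidden pattern `10`; the second has 7 states tracking the last 2 symbols read. A product state is a pair (one from each), accepting exactly when both do. Equivalent product states are then merged.
        0   1  
>  q0   q1  q2 
   q1   q3  q4 
   q2   q2  q2 
 * q3   q3  q4 
 * q4   q2  q2 
(> = start, * = accepting)

start=q0; accept=q3,q4; q0-0->q1; q0-1->q2; q1-0->q3; q1-1->q4; q2-0->q2; q2-1->q2; q3-0->q3; q3-1->q4; q4-0->q2; q4-1->q2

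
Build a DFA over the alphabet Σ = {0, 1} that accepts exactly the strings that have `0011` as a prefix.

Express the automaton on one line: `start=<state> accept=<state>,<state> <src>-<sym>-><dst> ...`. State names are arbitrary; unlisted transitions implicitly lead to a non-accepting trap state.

Check the first 4 symbols one by one: S0 through S3 record how many have matched `0011` so far; any wrong symbol goes to the dead state S5. After all 4 match we enter the accepting sink S4.
6 states suffice.
        0   1  
>  S0   S1  S5 
   S1   S2  S5 
   S2   S5  S3 
   S3   S5  S4 
 * S4   S4  S4 
   S5   S5  S5 
(> = start, * = accepting)

start=S0 accept=S4 S0-0->S1 S0-1->S5 S1-0->S2 S1-1->S5 S2-0->S5 S2-1->S3 S3-0->S5 S3-1->S4 S4-0->S4 S4-1->S4 S5-0->S5 S5-1->S5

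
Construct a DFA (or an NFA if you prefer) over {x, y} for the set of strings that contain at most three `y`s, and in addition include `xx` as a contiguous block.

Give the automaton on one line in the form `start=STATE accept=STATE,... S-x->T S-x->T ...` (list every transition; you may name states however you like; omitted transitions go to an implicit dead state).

Run two small machines in parallel and take their product. The first has 5 states tracking the count of `y`s, saturating at 4; the second has 3 states tracking whether and how much of `xx` has been seen. A product state is a pair (one from each), accepting exactly when both do. Equivalent product states are then merged.
       x  y 
>  A   B  C 
   B   D  C 
   C   E  F 
 * D   D  G 
   E   G  F 
   F   H  I 
 * G   G  J 
   H   J  I 
   I   K  L 
 * J   J  M 
   K   M  L 
   L   L  L 
 * M   M  L 
(> = start, * = accepting)

start=A accept=D,G,J,M A-x->B A-y->C B-x->D B-y->C C-x->E C-y->F D-x->D D-y->G E-x->G E-y->F F-x->H F-y->I G-x->G G-y->J H-x->J H-y->I I-x->K I-y->L J-x->J J-y->M K-x->M K-y->L L-x->L L-y->L M-x->M M-y->L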